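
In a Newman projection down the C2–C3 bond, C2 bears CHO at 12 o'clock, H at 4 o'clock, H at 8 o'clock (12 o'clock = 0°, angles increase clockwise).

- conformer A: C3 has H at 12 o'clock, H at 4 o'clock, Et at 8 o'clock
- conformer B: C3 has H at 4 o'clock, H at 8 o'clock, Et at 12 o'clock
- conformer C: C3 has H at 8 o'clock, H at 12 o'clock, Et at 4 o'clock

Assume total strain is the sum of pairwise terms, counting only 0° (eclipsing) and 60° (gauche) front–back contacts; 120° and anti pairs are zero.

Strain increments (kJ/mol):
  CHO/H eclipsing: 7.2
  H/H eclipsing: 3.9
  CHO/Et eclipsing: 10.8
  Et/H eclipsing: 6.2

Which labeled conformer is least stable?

A is eclipsed. CHO at 0° is eclipsed with H at 0° (7.2); H at 120° is eclipsed with H at 120° (3.9); H at 240° is eclipsed with Et at 240° (6.2). Total 17.3 kJ/mol.
B is eclipsed. CHO at 0° is eclipsed with Et at 0° (10.8); H at 120° is eclipsed with H at 120° (3.9); H at 240° is eclipsed with H at 240° (3.9). Total 18.6 kJ/mol.
C is eclipsed. CHO at 0° is eclipsed with H at 0° (7.2); H at 120° is eclipsed with Et at 120° (6.2); H at 240° is eclipsed with H at 240° (3.9). Total 17.3 kJ/mol.
B has the highest total (18.6 kJ/mol).

B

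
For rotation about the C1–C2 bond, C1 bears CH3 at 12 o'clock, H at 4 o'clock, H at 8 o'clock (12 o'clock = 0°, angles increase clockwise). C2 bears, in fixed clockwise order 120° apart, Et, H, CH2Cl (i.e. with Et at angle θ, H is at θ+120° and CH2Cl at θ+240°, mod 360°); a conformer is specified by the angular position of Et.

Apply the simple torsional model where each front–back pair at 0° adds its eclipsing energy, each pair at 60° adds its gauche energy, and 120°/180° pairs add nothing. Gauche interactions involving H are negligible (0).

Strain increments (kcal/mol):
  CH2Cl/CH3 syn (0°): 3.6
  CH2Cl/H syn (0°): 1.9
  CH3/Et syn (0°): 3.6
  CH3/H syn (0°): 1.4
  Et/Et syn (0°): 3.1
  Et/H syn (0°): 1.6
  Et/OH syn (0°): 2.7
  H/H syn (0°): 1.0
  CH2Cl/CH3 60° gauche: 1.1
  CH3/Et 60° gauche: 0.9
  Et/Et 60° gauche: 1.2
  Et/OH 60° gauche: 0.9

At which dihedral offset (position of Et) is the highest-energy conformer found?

Et at 0° is eclipsed. CH3 at 0° is eclipsed with Et at 0° (3.6); H at 120° is eclipsed with H at 120° (1.0); H at 240° is eclipsed with CH2Cl at 240° (1.9). Total 6.5 kcal/mol.
Et at 60° is staggered. CH3 at 0° is gauche with Et at 60° (0.9); CH3 at 0° is gauche with CH2Cl at 300° (1.1). Total 2.0 kcal/mol.
Et at 120° is eclipsed. CH3 at 0° is eclipsed with CH2Cl at 0° (3.6); H at 120° is eclipsed with Et at 120° (1.6); H at 240° is eclipsed with H at 240° (1.0). Total 6.2 kcal/mol.
Et at 180° is staggered. CH3 at 0° is gauche with CH2Cl at 60° (1.1). Total 1.1 kcal/mol.
Et at 240° is eclipsed. CH3 at 0° is eclipsed with H at 0° (1.4); H at 120° is eclipsed with CH2Cl at 120° (1.9); H at 240° is eclipsed with Et at 240° (1.6). Total 4.9 kcal/mol.
Et at 300° is staggered. CH3 at 0° is gauche with Et at 300° (0.9). Total 0.9 kcal/mol.
The maximum (6.5 kcal/mol) occurs with Et at 0°.

0°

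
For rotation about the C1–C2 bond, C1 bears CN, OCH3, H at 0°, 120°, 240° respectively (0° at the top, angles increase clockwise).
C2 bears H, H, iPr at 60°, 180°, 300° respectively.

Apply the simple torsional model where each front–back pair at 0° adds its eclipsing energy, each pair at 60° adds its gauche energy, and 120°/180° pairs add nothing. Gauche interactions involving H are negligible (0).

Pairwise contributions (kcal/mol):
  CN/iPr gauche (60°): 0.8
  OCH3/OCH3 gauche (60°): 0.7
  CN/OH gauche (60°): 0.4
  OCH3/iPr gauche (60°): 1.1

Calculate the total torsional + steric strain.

This conformer (staggered): CN(0°)/iPr(300°) gauche 0.8 → 0.8 kcal/mol.

0.8 kcal/mol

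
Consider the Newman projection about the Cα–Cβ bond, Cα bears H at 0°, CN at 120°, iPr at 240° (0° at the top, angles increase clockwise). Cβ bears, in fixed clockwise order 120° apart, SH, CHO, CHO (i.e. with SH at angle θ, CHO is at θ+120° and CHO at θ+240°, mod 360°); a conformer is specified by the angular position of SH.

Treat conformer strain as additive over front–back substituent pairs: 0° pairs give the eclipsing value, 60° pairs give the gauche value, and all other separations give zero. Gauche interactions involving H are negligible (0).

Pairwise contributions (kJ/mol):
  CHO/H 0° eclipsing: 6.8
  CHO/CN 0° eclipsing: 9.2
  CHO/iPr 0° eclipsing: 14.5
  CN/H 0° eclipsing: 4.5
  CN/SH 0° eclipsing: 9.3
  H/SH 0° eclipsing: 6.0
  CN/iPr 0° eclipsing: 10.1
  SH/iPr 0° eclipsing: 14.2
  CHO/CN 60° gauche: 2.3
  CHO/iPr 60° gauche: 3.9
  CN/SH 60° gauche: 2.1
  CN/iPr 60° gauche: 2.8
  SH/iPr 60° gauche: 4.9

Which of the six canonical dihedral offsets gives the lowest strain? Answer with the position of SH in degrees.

SH at 0° (eclipsed): H(0°)/SH(0°) eclipsed 6.0; CN(120°)/CHO(120°) eclipsed 9.2; iPr(240°)/CHO(240°) eclipsed 14.5 → 29.7 kJ/mol.
SH at 60° (staggered): CN(120°)/SH(60°) gauche 2.1; CN(120°)/CHO(180°) gauche 2.3; iPr(240°)/CHO(180°) gauche 3.9; iPr(240°)/CHO(300°) gauche 3.9 → 12.2 kJ/mol.
SH at 120° (eclipsed): H(0°)/CHO(0°) eclipsed 6.8; CN(120°)/SH(120°) eclipsed 9.3; iPr(240°)/CHO(240°) eclipsed 14.5 → 30.6 kJ/mol.
SH at 180° (staggered): CN(120°)/SH(180°) gauche 2.1; CN(120°)/CHO(60°) gauche 2.3; iPr(240°)/SH(180°) gauche 4.9; iPr(240°)/CHO(300°) gauche 3.9 → 13.2 kJ/mol.
SH at 240° (eclipsed): H(0°)/CHO(0°) eclipsed 6.8; CN(120°)/CHO(120°) eclipsed 9.2; iPr(240°)/SH(240°) eclipsed 14.2 → 30.2 kJ/mol.
SH at 300° (staggered): CN(120°)/CHO(60°) gauche 2.3; CN(120°)/CHO(180°) gauche 2.3; iPr(240°)/SH(300°) gauche 4.9; iPr(240°)/CHO(180°) gauche 3.9 → 13.4 kJ/mol.
The minimum (12.2 kJ/mol) occurs with SH at 60°.

60°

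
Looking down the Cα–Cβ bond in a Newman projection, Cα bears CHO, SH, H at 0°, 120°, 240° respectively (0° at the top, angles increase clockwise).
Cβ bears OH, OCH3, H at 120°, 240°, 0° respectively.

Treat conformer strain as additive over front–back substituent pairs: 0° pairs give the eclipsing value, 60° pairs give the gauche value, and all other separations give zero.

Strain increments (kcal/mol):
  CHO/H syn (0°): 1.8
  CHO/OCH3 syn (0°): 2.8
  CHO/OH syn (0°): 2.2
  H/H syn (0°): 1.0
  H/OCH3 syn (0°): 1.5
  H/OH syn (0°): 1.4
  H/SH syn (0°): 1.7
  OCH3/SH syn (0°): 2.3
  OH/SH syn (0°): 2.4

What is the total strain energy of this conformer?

This conformer (eclipsed): CHO(0°)/H(0°) eclipsed 1.8; SH(120°)/OH(120°) eclipsed 2.4; H(240°)/OCH3(240°) eclipsed 1.5 → 5.7 kcal/mol.

5.7 kcal/mol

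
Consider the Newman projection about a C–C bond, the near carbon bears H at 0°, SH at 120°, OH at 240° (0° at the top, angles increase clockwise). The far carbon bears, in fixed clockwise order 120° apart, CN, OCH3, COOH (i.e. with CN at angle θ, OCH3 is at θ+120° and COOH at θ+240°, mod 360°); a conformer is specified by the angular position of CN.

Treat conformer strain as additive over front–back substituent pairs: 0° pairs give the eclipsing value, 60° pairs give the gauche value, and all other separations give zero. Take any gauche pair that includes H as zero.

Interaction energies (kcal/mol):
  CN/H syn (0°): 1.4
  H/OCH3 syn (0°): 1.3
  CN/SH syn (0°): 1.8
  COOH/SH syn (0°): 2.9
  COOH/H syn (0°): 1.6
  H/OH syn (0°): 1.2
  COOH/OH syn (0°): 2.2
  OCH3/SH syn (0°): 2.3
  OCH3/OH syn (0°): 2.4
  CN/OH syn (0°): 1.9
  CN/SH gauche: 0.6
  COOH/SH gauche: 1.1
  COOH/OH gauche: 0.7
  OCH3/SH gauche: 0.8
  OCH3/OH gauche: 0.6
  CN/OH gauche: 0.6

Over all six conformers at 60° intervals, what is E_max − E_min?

CN at 0° (eclipsed): H(0°)/CN(0°) eclipsed 1.4; SH(120°)/OCH3(120°) eclipsed 2.3; OH(240°)/COOH(240°) eclipsed 2.2 → 5.9 kcal/mol.
CN at 60° (staggered): SH(120°)/CN(60°) gauche 0.6; SH(120°)/OCH3(180°) gauche 0.8; OH(240°)/OCH3(180°) gauche 0.6; OH(240°)/COOH(300°) gauche 0.7 → 2.7 kcal/mol.
CN at 120° (eclipsed): H(0°)/COOH(0°) eclipsed 1.6; SH(120°)/CN(120°) eclipsed 1.8; OH(240°)/OCH3(240°) eclipsed 2.4 → 5.8 kcal/mol.
CN at 180° (staggered): SH(120°)/CN(180°) gauche 0.6; SH(120°)/COOH(60°) gauche 1.1; OH(240°)/CN(180°) gauche 0.6; OH(240°)/OCH3(300°) gauche 0.6 → 2.9 kcal/mol.
CN at 240° (eclipsed): H(0°)/OCH3(0°) eclipsed 1.3; SH(120°)/COOH(120°) eclipsed 2.9; OH(240°)/CN(240°) eclipsed 1.9 → 6.1 kcal/mol.
CN at 300° (staggered): SH(120°)/OCH3(60°) gauche 0.8; SH(120°)/COOH(180°) gauche 1.1; OH(240°)/CN(300°) gauche 0.6; OH(240°)/COOH(180°) gauche 0.7 → 3.2 kcal/mol.
Max at 240° (6.1 kcal/mol), min at 60° (2.7 kcal/mol); barrier = 3.4 kcal/mol.

3.4 kcal/mol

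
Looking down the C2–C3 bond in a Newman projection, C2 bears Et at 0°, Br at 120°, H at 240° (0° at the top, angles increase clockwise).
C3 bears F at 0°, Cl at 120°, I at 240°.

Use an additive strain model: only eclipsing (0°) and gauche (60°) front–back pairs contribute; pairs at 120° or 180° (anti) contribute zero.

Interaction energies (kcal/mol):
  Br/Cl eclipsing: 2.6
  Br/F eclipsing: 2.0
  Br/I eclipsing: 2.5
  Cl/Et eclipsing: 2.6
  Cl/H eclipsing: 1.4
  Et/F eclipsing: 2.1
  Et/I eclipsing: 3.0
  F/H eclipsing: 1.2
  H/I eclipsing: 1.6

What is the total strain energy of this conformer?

This conformer (eclipsed): Et(0°)/F(0°) eclipsed 2.1; Br(120°)/Cl(120°) eclipsed 2.6; H(240°)/I(240°) eclipsed 1.6 → 6.3 kcal/mol.

6.3 kcal/mol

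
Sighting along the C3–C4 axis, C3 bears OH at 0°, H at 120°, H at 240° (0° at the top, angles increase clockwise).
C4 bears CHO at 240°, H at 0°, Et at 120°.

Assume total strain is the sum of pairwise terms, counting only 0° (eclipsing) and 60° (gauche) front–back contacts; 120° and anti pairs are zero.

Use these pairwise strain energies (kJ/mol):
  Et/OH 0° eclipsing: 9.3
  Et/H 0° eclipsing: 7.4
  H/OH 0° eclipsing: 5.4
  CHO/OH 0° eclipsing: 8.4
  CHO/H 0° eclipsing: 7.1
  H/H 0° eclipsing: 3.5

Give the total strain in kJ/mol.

This conformer (eclipsed): OH(0°)/H(0°) eclipsed 5.4; H(120°)/Et(120°) eclipsed 7.4; H(240°)/CHO(240°) eclipsed 7.1 → 19.9 kJ/mol.

19.9 kJ/mol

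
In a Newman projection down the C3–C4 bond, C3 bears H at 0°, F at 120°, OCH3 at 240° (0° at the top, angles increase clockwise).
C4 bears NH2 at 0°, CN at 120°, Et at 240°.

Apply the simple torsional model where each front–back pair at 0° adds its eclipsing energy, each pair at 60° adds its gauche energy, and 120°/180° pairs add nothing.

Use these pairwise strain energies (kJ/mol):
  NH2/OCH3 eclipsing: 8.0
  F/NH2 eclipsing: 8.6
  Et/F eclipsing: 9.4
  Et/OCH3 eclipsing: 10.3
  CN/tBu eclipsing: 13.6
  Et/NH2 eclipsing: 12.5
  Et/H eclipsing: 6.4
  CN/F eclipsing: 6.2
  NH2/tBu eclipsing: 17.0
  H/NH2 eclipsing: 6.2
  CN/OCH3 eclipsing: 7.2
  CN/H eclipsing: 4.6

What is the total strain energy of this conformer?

22.7 kJ/mol

This conformer (eclipsed): H(0°)/NH2(0°) eclipsed 6.2; F(120°)/CN(120°) eclipsed 6.2; OCH3(240°)/Et(240°) eclipsed 10.3 → 22.7 kJ/mol.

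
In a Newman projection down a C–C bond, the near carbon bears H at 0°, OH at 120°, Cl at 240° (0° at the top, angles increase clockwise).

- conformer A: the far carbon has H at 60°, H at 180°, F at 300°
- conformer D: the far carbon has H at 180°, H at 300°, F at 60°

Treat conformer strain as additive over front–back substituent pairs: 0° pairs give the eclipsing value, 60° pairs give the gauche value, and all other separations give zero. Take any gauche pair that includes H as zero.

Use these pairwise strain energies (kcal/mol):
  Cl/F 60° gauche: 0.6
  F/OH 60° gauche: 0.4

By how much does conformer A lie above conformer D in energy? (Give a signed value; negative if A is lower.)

A (staggered): Cl(240°)/F(300°) gauche 0.6 → 0.6 kcal/mol.
D (staggered): OH(120°)/F(60°) gauche 0.4 → 0.4 kcal/mol.
E(A) − E(D) = 0.6 − 0.4 = +0.2 kcal/mol.

+0.2 kcal/mol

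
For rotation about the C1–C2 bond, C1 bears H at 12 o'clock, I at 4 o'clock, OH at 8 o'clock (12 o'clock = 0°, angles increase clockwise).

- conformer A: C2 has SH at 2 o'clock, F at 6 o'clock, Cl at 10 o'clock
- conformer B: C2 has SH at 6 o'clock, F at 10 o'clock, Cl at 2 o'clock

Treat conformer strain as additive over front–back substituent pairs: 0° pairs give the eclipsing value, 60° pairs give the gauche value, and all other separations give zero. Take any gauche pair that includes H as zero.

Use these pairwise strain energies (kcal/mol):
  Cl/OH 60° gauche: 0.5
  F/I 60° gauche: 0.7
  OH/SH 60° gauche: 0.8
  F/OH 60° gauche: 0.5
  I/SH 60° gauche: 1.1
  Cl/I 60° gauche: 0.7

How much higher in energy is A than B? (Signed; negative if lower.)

A is staggered. I at 120° is gauche with SH at 60° (1.1); I at 120° is gauche with F at 180° (0.7); OH at 240° is gauche with F at 180° (0.5); OH at 240° is gauche with Cl at 300° (0.5). Total 2.8 kcal/mol.
B is staggered. I at 120° is gauche with SH at 180° (1.1); I at 120° is gauche with Cl at 60° (0.7); OH at 240° is gauche with SH at 180° (0.8); OH at 240° is gauche with F at 300° (0.5). Total 3.1 kcal/mol.
E(A) − E(B) = 2.8 − 3.1 = -0.3 kcal/mol.

-0.3 kcal/mol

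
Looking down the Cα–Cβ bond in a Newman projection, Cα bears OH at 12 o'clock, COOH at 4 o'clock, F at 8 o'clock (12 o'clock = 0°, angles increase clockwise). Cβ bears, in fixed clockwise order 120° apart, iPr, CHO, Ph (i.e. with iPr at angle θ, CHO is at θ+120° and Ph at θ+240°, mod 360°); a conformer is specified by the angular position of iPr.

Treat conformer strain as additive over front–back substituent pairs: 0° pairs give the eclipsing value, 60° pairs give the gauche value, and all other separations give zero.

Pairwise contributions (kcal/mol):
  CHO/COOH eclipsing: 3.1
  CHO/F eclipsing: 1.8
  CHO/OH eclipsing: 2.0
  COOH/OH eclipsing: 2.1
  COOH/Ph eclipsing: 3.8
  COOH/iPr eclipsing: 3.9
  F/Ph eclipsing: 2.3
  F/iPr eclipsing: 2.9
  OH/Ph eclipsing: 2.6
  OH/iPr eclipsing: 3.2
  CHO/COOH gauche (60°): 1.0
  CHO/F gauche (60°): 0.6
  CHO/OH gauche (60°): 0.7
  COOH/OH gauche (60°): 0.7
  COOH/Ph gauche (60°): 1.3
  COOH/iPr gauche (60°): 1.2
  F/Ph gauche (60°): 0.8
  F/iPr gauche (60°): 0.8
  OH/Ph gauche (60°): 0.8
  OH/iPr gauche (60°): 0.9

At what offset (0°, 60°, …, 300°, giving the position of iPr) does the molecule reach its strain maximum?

iPr at 0° is eclipsed. OH at 0° is eclipsed with iPr at 0° (3.2); COOH at 120° is eclipsed with CHO at 120° (3.1); F at 240° is eclipsed with Ph at 240° (2.3). Total 8.6 kcal/mol.
iPr at 60° is staggered. OH at 0° is gauche with iPr at 60° (0.9); OH at 0° is gauche with Ph at 300° (0.8); COOH at 120° is gauche with iPr at 60° (1.2); COOH at 120° is gauche with CHO at 180° (1.0); F at 240° is gauche with CHO at 180° (0.6); F at 240° is gauche with Ph at 300° (0.8). Total 5.3 kcal/mol.
iPr at 120° is eclipsed. OH at 0° is eclipsed with Ph at 0° (2.6); COOH at 120° is eclipsed with iPr at 120° (3.9); F at 240° is eclipsed with CHO at 240° (1.8). Total 8.3 kcal/mol.
iPr at 180° is staggered. OH at 0° is gauche with CHO at 300° (0.7); OH at 0° is gauche with Ph at 60° (0.8); COOH at 120° is gauche with iPr at 180° (1.2); COOH at 120° is gauche with Ph at 60° (1.3); F at 240° is gauche with iPr at 180° (0.8); F at 240° is gauche with CHO at 300° (0.6). Total 5.4 kcal/mol.
iPr at 240° is eclipsed. OH at 0° is eclipsed with CHO at 0° (2.0); COOH at 120° is eclipsed with Ph at 120° (3.8); F at 240° is eclipsed with iPr at 240° (2.9). Total 8.7 kcal/mol.
iPr at 300° is staggered. OH at 0° is gauche with iPr at 300° (0.9); OH at 0° is gauche with CHO at 60° (0.7); COOH at 120° is gauche with CHO at 60° (1.0); COOH at 120° is gauche with Ph at 180° (1.3); F at 240° is gauche with iPr at 300° (0.8); F at 240° is gauche with Ph at 180° (0.8). Total 5.5 kcal/mol.
The maximum (8.7 kcal/mol) occurs with iPr at 240°.

240°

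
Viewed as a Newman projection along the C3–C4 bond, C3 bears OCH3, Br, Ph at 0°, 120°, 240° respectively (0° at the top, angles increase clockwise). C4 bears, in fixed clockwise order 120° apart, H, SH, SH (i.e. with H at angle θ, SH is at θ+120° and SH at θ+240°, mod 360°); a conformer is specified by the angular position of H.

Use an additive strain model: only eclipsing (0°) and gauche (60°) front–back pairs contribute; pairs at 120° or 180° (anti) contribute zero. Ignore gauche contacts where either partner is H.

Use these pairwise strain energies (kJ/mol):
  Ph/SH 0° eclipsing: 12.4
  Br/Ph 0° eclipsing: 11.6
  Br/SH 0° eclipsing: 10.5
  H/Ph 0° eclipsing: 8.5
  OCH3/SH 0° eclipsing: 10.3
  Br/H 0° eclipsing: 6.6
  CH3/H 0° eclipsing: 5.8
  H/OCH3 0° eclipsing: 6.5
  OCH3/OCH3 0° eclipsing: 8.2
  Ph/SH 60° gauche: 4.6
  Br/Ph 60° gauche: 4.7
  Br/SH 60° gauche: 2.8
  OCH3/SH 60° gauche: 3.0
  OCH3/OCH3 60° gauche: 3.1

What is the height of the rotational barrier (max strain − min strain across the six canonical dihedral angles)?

H at 0° is eclipsed. OCH3 at 0° is eclipsed with H at 0° (6.5); Br at 120° is eclipsed with SH at 120° (10.5); Ph at 240° is eclipsed with SH at 240° (12.4). Total 29.4 kJ/mol.
H at 60° is staggered. OCH3 at 0° is gauche with SH at 300° (3.0); Br at 120° is gauche with SH at 180° (2.8); Ph at 240° is gauche with SH at 180° (4.6); Ph at 240° is gauche with SH at 300° (4.6). Total 15.0 kJ/mol.
H at 120° is eclipsed. OCH3 at 0° is eclipsed with SH at 0° (10.3); Br at 120° is eclipsed with H at 120° (6.6); Ph at 240° is eclipsed with SH at 240° (12.4). Total 29.3 kJ/mol.
H at 180° is staggered. OCH3 at 0° is gauche with SH at 300° (3.0); OCH3 at 0° is gauche with SH at 60° (3.0); Br at 120° is gauche with SH at 60° (2.8); Ph at 240° is gauche with SH at 300° (4.6). Total 13.4 kJ/mol.
H at 240° is eclipsed. OCH3 at 0° is eclipsed with SH at 0° (10.3); Br at 120° is eclipsed with SH at 120° (10.5); Ph at 240° is eclipsed with H at 240° (8.5). Total 29.3 kJ/mol.
H at 300° is staggered. OCH3 at 0° is gauche with SH at 60° (3.0); Br at 120° is gauche with SH at 60° (2.8); Br at 120° is gauche with SH at 180° (2.8); Ph at 240° is gauche with SH at 180° (4.6). Total 13.2 kJ/mol.
Max at 0° (29.4 kJ/mol), min at 300° (13.2 kJ/mol); barrier = 16.2 kJ/mol.

16.2 kJ/mol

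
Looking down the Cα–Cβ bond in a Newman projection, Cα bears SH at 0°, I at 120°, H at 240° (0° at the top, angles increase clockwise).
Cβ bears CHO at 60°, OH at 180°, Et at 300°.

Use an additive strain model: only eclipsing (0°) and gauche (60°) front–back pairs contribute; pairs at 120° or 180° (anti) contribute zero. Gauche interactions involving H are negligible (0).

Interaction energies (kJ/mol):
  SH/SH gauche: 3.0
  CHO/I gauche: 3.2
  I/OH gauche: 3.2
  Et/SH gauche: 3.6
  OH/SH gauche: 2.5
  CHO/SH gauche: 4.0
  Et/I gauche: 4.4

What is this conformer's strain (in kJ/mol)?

14.0 kJ/mol

This conformer (staggered): SH(0°)/CHO(60°) gauche 4.0; SH(0°)/Et(300°) gauche 3.6; I(120°)/CHO(60°) gauche 3.2; I(120°)/OH(180°) gauche 3.2 → 14.0 kJ/mol.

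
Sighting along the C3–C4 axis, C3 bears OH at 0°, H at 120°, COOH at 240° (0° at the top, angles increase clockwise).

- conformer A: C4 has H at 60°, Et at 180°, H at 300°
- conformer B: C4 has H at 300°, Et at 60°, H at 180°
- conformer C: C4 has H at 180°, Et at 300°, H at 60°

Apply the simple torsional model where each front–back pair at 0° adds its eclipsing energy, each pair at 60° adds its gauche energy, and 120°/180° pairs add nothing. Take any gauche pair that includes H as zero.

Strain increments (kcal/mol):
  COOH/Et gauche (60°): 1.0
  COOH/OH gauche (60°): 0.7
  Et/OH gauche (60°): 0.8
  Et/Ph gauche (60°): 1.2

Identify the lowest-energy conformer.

A (staggered): COOH(240°)/Et(180°) gauche 1.0 → 1.0 kcal/mol.
B (staggered): OH(0°)/Et(60°) gauche 0.8 → 0.8 kcal/mol.
C (staggered): OH(0°)/Et(300°) gauche 0.8; COOH(240°)/Et(300°) gauche 1.0 → 1.8 kcal/mol.
B has the lowest total (0.8 kcal/mol).

B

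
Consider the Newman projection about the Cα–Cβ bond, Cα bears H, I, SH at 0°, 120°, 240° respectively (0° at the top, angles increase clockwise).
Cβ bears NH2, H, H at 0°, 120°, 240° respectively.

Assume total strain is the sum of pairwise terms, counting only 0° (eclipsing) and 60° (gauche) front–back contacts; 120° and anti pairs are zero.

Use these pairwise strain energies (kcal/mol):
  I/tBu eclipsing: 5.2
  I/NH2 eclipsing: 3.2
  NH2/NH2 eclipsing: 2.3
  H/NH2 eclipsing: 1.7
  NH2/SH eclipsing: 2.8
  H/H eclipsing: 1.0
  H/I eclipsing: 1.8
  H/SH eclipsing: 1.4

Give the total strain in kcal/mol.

This conformer is eclipsed. H at 0° is eclipsed with NH2 at 0° (1.7); I at 120° is eclipsed with H at 120° (1.8); SH at 240° is eclipsed with H at 240° (1.4). Total 4.9 kcal/mol.

4.9 kcal/mol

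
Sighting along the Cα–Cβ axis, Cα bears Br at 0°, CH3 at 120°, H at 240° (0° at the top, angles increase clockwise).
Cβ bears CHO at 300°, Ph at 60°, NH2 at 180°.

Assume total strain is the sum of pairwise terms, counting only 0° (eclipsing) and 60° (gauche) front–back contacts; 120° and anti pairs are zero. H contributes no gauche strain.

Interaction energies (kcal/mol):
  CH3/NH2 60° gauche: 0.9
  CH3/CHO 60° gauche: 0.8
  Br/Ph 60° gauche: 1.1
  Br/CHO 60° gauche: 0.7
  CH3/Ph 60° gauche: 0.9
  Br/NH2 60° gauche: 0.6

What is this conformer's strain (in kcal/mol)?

This conformer (staggered): Br–CHO gauche, Br–Ph gauche, CH3–Ph gauche, CH3–NH2 gauche; 0.7 + 1.1 + 0.9 + 0.9 = 3.6 kcal/mol.

3.6 kcal/mol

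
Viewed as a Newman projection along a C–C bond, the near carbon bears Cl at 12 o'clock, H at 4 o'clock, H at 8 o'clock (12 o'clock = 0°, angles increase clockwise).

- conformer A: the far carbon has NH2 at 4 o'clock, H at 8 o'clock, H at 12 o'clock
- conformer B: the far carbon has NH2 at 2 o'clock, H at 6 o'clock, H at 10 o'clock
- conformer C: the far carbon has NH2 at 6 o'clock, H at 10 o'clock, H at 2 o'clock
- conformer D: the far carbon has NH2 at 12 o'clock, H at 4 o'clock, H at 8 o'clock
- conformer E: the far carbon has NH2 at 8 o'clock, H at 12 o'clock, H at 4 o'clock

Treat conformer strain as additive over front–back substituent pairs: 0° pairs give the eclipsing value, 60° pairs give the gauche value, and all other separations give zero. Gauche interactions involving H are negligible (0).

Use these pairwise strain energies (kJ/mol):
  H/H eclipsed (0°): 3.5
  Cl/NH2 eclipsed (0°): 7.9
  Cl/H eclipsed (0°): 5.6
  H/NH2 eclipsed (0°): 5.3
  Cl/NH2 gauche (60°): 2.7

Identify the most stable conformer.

C

A is eclipsed. Cl at 0° is eclipsed with H at 0° (5.6); H at 120° is eclipsed with NH2 at 120° (5.3); H at 240° is eclipsed with H at 240° (3.5). Total 14.4 kJ/mol.
B is staggered. Cl at 0° is gauche with NH2 at 60° (2.7). Total 2.7 kJ/mol.
C (staggered): no non-H gauche contacts → 0.0 kJ/mol.
D is eclipsed. Cl at 0° is eclipsed with NH2 at 0° (7.9); H at 120° is eclipsed with H at 120° (3.5); H at 240° is eclipsed with H at 240° (3.5). Total 14.9 kJ/mol.
E is eclipsed. Cl at 0° is eclipsed with H at 0° (5.6); H at 120° is eclipsed with H at 120° (3.5); H at 240° is eclipsed with NH2 at 240° (5.3). Total 14.4 kJ/mol.
C has the lowest total (0.0 kJ/mol).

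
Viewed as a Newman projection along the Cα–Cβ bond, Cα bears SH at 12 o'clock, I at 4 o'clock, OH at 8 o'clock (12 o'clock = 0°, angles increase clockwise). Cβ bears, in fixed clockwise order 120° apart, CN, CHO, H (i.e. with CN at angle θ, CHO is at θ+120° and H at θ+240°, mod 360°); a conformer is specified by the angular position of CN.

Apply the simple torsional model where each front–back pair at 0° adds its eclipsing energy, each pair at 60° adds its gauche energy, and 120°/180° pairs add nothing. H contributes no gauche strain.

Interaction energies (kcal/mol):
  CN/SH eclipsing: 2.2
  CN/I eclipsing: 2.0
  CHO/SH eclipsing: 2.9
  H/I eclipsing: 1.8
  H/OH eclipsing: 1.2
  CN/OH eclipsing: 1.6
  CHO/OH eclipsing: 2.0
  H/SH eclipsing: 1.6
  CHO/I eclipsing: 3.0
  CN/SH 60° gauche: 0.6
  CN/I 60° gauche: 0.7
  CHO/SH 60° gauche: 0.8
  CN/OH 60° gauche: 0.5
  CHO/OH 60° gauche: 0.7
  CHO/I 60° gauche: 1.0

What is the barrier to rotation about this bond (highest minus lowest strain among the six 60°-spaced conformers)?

CN at 0° (eclipsed): SH(0°)/CN(0°) eclipsed 2.2; I(120°)/CHO(120°) eclipsed 3.0; OH(240°)/H(240°) eclipsed 1.2 → 6.4 kcal/mol.
CN at 60° (staggered): SH(0°)/CN(60°) gauche 0.6; I(120°)/CN(60°) gauche 0.7; I(120°)/CHO(180°) gauche 1.0; OH(240°)/CHO(180°) gauche 0.7 → 3.0 kcal/mol.
CN at 120° (eclipsed): SH(0°)/H(0°) eclipsed 1.6; I(120°)/CN(120°) eclipsed 2.0; OH(240°)/CHO(240°) eclipsed 2.0 → 5.6 kcal/mol.
CN at 180° (staggered): SH(0°)/CHO(300°) gauche 0.8; I(120°)/CN(180°) gauche 0.7; OH(240°)/CN(180°) gauche 0.5; OH(240°)/CHO(300°) gauche 0.7 → 2.7 kcal/mol.
CN at 240° (eclipsed): SH(0°)/CHO(0°) eclipsed 2.9; I(120°)/H(120°) eclipsed 1.8; OH(240°)/CN(240°) eclipsed 1.6 → 6.3 kcal/mol.
CN at 300° (staggered): SH(0°)/CN(300°) gauche 0.6; SH(0°)/CHO(60°) gauche 0.8; I(120°)/CHO(60°) gauche 1.0; OH(240°)/CN(300°) gauche 0.5 → 2.9 kcal/mol.
Max at 0° (6.4 kcal/mol), min at 180° (2.7 kcal/mol); barrier = 3.7 kcal/mol.

3.7 kcal/mol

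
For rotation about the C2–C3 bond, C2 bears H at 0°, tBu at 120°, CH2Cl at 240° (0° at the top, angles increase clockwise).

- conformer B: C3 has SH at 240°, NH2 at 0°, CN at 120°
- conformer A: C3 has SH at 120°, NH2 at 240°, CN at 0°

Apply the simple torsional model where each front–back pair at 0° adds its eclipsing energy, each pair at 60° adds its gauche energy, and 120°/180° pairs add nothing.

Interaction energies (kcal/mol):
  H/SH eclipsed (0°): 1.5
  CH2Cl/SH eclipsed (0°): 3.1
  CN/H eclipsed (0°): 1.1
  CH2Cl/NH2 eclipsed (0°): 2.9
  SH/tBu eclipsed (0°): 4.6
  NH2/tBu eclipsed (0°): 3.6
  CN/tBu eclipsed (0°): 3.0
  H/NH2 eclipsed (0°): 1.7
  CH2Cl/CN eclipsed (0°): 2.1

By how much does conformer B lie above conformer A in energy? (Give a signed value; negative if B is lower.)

-0.8 kcal/mol

B (eclipsed): H(0°)/NH2(0°) eclipsed 1.7; tBu(120°)/CN(120°) eclipsed 3.0; CH2Cl(240°)/SH(240°) eclipsed 3.1 → 7.8 kcal/mol.
A (eclipsed): H(0°)/CN(0°) eclipsed 1.1; tBu(120°)/SH(120°) eclipsed 4.6; CH2Cl(240°)/NH2(240°) eclipsed 2.9 → 8.6 kcal/mol.
E(B) − E(A) = 7.8 − 8.6 = -0.8 kcal/mol.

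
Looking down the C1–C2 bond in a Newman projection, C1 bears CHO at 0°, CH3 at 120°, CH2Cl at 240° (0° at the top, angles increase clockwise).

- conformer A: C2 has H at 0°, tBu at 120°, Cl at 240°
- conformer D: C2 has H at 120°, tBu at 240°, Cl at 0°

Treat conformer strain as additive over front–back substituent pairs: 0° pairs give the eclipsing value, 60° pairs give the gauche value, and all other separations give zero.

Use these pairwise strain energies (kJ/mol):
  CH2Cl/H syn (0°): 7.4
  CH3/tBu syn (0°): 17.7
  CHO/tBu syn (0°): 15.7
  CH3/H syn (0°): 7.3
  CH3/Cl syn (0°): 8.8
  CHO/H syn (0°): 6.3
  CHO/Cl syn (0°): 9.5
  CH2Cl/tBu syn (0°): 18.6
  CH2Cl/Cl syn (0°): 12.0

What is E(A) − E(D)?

+0.6 kJ/mol

A is eclipsed. CHO at 0° is eclipsed with H at 0° (6.3); CH3 at 120° is eclipsed with tBu at 120° (17.7); CH2Cl at 240° is eclipsed with Cl at 240° (12.0). Total 36.0 kJ/mol.
D is eclipsed. CHO at 0° is eclipsed with Cl at 0° (9.5); CH3 at 120° is eclipsed with H at 120° (7.3); CH2Cl at 240° is eclipsed with tBu at 240° (18.6). Total 35.4 kJ/mol.
E(A) − E(D) = 36.0 − 35.4 = +0.6 kJ/mol.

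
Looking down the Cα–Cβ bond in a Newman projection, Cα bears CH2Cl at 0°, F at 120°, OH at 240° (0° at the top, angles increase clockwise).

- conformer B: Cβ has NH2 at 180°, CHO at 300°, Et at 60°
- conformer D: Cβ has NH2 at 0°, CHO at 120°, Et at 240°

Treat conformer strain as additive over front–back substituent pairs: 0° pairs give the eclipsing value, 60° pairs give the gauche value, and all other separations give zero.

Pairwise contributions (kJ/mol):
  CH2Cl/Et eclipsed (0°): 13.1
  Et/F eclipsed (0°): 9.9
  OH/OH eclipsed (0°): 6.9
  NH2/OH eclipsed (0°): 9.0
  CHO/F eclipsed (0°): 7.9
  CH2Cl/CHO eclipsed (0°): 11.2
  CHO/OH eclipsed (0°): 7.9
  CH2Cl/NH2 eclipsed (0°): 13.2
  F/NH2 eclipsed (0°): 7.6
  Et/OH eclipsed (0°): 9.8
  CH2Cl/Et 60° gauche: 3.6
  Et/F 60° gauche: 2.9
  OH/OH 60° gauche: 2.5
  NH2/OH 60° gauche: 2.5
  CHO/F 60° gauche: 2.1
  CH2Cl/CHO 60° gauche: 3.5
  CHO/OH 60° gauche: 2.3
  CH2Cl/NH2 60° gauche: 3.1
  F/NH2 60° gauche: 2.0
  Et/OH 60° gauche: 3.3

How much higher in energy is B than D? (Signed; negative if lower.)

-14.1 kJ/mol

B is staggered. CH2Cl at 0° is gauche with CHO at 300° (3.5); CH2Cl at 0° is gauche with Et at 60° (3.6); F at 120° is gauche with NH2 at 180° (2.0); F at 120° is gauche with Et at 60° (2.9); OH at 240° is gauche with NH2 at 180° (2.5); OH at 240° is gauche with CHO at 300° (2.3). Total 16.8 kJ/mol.
D is eclipsed. CH2Cl at 0° is eclipsed with NH2 at 0° (13.2); F at 120° is eclipsed with CHO at 120° (7.9); OH at 240° is eclipsed with Et at 240° (9.8). Total 30.9 kJ/mol.
E(B) − E(D) = 16.8 − 30.9 = -14.1 kJ/mol.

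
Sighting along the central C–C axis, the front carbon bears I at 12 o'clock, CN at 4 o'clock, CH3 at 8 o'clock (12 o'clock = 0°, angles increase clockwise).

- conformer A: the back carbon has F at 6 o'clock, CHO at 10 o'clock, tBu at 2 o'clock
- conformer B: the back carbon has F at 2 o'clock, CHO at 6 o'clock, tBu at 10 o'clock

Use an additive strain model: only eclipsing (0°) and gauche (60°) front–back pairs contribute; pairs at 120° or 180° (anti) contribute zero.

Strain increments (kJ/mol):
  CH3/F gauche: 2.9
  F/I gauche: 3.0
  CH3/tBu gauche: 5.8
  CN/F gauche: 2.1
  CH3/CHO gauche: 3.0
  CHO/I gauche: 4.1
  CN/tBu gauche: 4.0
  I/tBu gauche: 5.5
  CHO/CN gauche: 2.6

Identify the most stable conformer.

A (staggered): I(0°)/CHO(300°) gauche 4.1; I(0°)/tBu(60°) gauche 5.5; CN(120°)/F(180°) gauche 2.1; CN(120°)/tBu(60°) gauche 4.0; CH3(240°)/F(180°) gauche 2.9; CH3(240°)/CHO(300°) gauche 3.0 → 21.6 kJ/mol.
B (staggered): I(0°)/F(60°) gauche 3.0; I(0°)/tBu(300°) gauche 5.5; CN(120°)/F(60°) gauche 2.1; CN(120°)/CHO(180°) gauche 2.6; CH3(240°)/CHO(180°) gauche 3.0; CH3(240°)/tBu(300°) gauche 5.8 → 22.0 kJ/mol.
A has the lowest total (21.6 kJ/mol).

A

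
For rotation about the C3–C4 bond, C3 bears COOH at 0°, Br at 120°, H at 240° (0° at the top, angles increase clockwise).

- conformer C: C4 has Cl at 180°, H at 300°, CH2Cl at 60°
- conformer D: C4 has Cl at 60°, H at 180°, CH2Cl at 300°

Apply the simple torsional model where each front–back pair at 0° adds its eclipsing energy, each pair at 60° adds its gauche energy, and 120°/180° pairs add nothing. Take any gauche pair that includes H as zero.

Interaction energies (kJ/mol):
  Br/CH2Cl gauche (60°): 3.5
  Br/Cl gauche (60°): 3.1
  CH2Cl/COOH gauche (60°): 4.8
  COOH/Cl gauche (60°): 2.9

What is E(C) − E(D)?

+0.6 kJ/mol

C (staggered): COOH(0°)/CH2Cl(60°) gauche 4.8; Br(120°)/Cl(180°) gauche 3.1; Br(120°)/CH2Cl(60°) gauche 3.5 → 11.4 kJ/mol.
D (staggered): COOH(0°)/Cl(60°) gauche 2.9; COOH(0°)/CH2Cl(300°) gauche 4.8; Br(120°)/Cl(60°) gauche 3.1 → 10.8 kJ/mol.
E(C) − E(D) = 11.4 − 10.8 = +0.6 kJ/mol.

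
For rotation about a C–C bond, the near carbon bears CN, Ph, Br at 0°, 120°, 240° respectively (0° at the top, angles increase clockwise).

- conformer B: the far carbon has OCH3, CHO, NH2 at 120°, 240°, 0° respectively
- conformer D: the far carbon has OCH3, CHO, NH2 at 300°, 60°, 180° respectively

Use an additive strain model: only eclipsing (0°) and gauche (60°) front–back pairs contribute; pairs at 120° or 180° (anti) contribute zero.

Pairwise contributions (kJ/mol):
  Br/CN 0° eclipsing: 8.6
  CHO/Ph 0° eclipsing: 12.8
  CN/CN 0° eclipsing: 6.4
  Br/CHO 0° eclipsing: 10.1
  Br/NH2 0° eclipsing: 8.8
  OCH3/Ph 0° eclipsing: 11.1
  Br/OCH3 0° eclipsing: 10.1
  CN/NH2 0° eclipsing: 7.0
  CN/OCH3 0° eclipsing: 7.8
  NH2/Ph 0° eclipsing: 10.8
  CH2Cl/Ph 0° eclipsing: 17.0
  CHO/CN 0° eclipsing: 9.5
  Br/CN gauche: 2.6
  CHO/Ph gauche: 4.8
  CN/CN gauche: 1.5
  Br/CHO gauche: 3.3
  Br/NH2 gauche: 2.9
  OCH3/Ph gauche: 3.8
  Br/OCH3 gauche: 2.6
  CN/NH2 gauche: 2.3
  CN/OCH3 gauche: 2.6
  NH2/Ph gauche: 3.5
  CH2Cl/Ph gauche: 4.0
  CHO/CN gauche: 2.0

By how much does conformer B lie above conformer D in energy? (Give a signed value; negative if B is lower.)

+9.8 kJ/mol

B (eclipsed): CN–NH2 eclipsed, Ph–OCH3 eclipsed, Br–CHO eclipsed; 7.0 + 11.1 + 10.1 = 28.2 kJ/mol.
D (staggered): CN–OCH3 gauche, CN–CHO gauche, Ph–CHO gauche, Ph–NH2 gauche, Br–OCH3 gauche, Br–NH2 gauche; 2.6 + 2.0 + 4.8 + 3.5 + 2.6 + 2.9 = 18.4 kJ/mol.
E(B) − E(D) = 28.2 − 18.4 = +9.8 kJ/mol.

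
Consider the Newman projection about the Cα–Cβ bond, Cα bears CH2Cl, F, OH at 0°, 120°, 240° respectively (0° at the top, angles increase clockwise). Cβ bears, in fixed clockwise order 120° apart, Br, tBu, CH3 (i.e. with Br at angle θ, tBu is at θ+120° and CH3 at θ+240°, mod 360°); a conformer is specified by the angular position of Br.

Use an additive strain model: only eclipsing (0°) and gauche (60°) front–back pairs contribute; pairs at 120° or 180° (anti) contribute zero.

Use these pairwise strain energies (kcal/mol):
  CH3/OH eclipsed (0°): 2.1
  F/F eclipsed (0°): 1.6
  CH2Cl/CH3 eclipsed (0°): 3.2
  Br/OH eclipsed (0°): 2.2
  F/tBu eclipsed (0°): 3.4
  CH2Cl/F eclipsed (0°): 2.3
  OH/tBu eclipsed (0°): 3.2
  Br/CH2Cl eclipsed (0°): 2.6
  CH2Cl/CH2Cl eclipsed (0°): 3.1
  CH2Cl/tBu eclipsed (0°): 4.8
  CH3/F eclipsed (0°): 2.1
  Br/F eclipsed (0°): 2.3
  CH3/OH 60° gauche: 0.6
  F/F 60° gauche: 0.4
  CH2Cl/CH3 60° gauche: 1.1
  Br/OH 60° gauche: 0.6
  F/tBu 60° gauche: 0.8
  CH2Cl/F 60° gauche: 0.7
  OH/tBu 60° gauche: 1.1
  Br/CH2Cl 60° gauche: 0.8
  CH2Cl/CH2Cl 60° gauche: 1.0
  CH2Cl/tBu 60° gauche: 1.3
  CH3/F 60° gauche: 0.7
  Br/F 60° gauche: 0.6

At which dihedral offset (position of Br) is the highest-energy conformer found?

Br at 0° (eclipsed): CH2Cl–Br eclipsed, F–tBu eclipsed, OH–CH3 eclipsed; 2.6 + 3.4 + 2.1 = 8.1 kcal/mol.
Br at 60° (staggered): CH2Cl–Br gauche, CH2Cl–CH3 gauche, F–Br gauche, F–tBu gauche, OH–tBu gauche, OH–CH3 gauche; 0.8 + 1.1 + 0.6 + 0.8 + 1.1 + 0.6 = 5.0 kcal/mol.
Br at 120° (eclipsed): CH2Cl–CH3 eclipsed, F–Br eclipsed, OH–tBu eclipsed; 3.2 + 2.3 + 3.2 = 8.7 kcal/mol.
Br at 180° (staggered): CH2Cl–tBu gauche, CH2Cl–CH3 gauche, F–Br gauche, F–CH3 gauche, OH–Br gauche, OH–tBu gauche; 1.3 + 1.1 + 0.6 + 0.7 + 0.6 + 1.1 = 5.4 kcal/mol.
Br at 240° (eclipsed): CH2Cl–tBu eclipsed, F–CH3 eclipsed, OH–Br eclipsed; 4.8 + 2.1 + 2.2 = 9.1 kcal/mol.
Br at 300° (staggered): CH2Cl–Br gauche, CH2Cl–tBu gauche, F–tBu gauche, F–CH3 gauche, OH–Br gauche, OH–CH3 gauche; 0.8 + 1.3 + 0.8 + 0.7 + 0.6 + 0.6 = 4.8 kcal/mol.
The maximum (9.1 kcal/mol) occurs with Br at 240°.

240°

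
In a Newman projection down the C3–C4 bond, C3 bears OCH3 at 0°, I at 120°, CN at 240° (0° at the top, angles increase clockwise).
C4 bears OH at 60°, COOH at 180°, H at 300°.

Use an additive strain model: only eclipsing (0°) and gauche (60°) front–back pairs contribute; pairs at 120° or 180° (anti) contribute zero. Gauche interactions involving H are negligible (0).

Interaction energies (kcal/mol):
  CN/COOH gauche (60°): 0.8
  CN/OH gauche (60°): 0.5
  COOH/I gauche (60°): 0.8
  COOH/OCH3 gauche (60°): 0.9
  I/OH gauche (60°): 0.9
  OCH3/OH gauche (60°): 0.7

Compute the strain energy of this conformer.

This conformer (staggered): OCH3–OH gauche, I–OH gauche, I–COOH gauche, CN–COOH gauche; 0.7 + 0.9 + 0.8 + 0.8 = 3.2 kcal/mol.

3.2 kcal/mol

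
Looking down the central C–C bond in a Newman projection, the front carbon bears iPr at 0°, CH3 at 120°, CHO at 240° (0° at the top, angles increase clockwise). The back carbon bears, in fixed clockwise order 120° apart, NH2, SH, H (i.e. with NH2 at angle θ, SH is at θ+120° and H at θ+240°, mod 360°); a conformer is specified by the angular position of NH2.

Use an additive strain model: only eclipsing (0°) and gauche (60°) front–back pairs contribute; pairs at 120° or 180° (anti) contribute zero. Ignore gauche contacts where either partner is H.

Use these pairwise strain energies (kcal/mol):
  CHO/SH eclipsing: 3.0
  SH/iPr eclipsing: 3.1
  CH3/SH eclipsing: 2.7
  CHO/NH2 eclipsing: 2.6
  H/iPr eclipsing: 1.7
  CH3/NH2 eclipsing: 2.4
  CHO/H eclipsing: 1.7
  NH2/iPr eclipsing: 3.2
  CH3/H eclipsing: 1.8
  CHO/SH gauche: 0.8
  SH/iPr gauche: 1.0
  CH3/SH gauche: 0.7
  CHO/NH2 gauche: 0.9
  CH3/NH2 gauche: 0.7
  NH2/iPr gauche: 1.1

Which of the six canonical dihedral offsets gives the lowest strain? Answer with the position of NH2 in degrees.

NH2 at 0° (eclipsed): iPr(0°)/NH2(0°) eclipsed 3.2; CH3(120°)/SH(120°) eclipsed 2.7; CHO(240°)/H(240°) eclipsed 1.7 → 7.6 kcal/mol.
NH2 at 60° (staggered): iPr(0°)/NH2(60°) gauche 1.1; CH3(120°)/NH2(60°) gauche 0.7; CH3(120°)/SH(180°) gauche 0.7; CHO(240°)/SH(180°) gauche 0.8 → 3.3 kcal/mol.
NH2 at 120° (eclipsed): iPr(0°)/H(0°) eclipsed 1.7; CH3(120°)/NH2(120°) eclipsed 2.4; CHO(240°)/SH(240°) eclipsed 3.0 → 7.1 kcal/mol.
NH2 at 180° (staggered): iPr(0°)/SH(300°) gauche 1.0; CH3(120°)/NH2(180°) gauche 0.7; CHO(240°)/NH2(180°) gauche 0.9; CHO(240°)/SH(300°) gauche 0.8 → 3.4 kcal/mol.
NH2 at 240° (eclipsed): iPr(0°)/SH(0°) eclipsed 3.1; CH3(120°)/H(120°) eclipsed 1.8; CHO(240°)/NH2(240°) eclipsed 2.6 → 7.5 kcal/mol.
NH2 at 300° (staggered): iPr(0°)/NH2(300°) gauche 1.1; iPr(0°)/SH(60°) gauche 1.0; CH3(120°)/SH(60°) gauche 0.7; CHO(240°)/NH2(300°) gauche 0.9 → 3.7 kcal/mol.
The minimum (3.3 kcal/mol) occurs with NH2 at 60°.

60°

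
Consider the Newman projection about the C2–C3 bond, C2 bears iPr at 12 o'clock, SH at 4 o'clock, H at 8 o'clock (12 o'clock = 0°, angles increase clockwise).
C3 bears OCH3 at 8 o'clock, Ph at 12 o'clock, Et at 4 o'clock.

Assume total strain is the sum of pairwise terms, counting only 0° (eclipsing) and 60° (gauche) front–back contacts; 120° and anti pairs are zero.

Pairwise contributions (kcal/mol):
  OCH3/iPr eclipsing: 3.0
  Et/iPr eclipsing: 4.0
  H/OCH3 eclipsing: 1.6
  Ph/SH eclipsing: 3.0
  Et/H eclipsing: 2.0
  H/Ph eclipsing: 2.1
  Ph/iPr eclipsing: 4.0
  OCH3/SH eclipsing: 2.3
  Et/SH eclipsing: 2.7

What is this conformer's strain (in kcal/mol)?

This conformer is eclipsed. iPr at 0° is eclipsed with Ph at 0° (4.0); SH at 120° is eclipsed with Et at 120° (2.7); H at 240° is eclipsed with OCH3 at 240° (1.6). Total 8.3 kcal/mol.

8.3 kcal/mol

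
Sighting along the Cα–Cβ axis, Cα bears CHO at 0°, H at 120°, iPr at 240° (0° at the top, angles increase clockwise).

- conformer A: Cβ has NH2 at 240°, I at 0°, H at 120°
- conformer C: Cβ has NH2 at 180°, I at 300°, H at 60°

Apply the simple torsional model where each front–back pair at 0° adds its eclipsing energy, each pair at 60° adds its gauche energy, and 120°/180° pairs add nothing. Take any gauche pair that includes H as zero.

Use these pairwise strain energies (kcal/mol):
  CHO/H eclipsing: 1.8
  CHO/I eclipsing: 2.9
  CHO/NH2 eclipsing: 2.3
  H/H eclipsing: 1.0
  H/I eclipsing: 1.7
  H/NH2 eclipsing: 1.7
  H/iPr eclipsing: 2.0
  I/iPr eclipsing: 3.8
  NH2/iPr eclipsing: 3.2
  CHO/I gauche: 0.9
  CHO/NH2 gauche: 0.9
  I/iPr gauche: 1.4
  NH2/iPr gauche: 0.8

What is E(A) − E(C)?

+4.0 kcal/mol

A (eclipsed): CHO(0°)/I(0°) eclipsed 2.9; H(120°)/H(120°) eclipsed 1.0; iPr(240°)/NH2(240°) eclipsed 3.2 → 7.1 kcal/mol.
C (staggered): CHO(0°)/I(300°) gauche 0.9; iPr(240°)/NH2(180°) gauche 0.8; iPr(240°)/I(300°) gauche 1.4 → 3.1 kcal/mol.
E(A) − E(C) = 7.1 − 3.1 = +4.0 kcal/mol.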